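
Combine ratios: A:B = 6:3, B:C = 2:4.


Match B: multiply A:B by 2 → 12:6
Multiply B:C by 3 → 6:12
Combined: 12:6:12
GCD = 6
= 2:1:2

2:1:2


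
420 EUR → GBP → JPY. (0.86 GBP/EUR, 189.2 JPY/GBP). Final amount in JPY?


Step 1: 420 EUR × 0.86 = 361.20 GBP
Step 2: 361.20 GBP × 189.2 = 68339.04 JPY
Implied rate EUR→JPY = 0.86 × 189.2 = 162.7120
= 68339.04 JPY

68339.04 JPY


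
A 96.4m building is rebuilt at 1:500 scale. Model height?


Model size = real / scale
= 96.4 / 500
= 0.1928 m

0.1928 m


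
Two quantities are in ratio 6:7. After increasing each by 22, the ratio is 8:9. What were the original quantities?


Let A = 6k, B = 7k.
(6k + 22) / (7k + 22) = 8/9
Cross-multiply: 9(6k + 22) = 8(7k + 22)
54k + 198 = 56k + 176
54k - 56k = 176 - 198
-2k = -22
k = -22/-2 = 11
A = 6×11 = 66, B = 7×11 = 77
= A = 66, B = 77

A = 66, B = 77


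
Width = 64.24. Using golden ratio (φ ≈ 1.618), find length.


φ = (1 + √5) / 2 ≈ 1.618
Length = width × φ = 64.24 × 1.618 = 103.94032
≈ 103.94

103.94


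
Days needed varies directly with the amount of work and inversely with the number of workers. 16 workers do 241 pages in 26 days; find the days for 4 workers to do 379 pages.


Days ∝ work / workers, so d₂ = d₁ × (m₁/m₂) × (w₂/w₁)
Workers factor (inverse): 16/4 = 4.0000
Work factor (direct): 379/241 ≈ 1.5726
d₂ = 26 × 16/4 × 379/241 = (26 × 16 × 379) / (4 × 241) = 157664/964
≈ 163.55 days

163.55 days


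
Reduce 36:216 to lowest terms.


GCD(36, 216) = 36
36/36 : 216/36
= 1:6

1:6


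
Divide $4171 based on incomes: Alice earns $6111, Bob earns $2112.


Total income = 6111 + 2112 = $8223
Alice: $4171 × 6111/8223 = $3099.72
Bob: $4171 × 2112/8223 = $1071.28
= Alice: $3099.72, Bob: $1071.28

Alice: $3099.72, Bob: $1071.28


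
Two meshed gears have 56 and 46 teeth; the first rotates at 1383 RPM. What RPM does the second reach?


Gear ratio = 56:46 = 28:23
RPM_B = RPM_A × (teeth_A / teeth_B)
= 1383 × (56/46)
= 1683.7 RPM

1683.7 RPM


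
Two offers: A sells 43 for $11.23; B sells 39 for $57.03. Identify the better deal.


Deal A: $11.23/43 = $0.2612/unit
Deal B: $57.03/39 = $1.4623/unit
A is cheaper per unit
= Deal A

Deal A


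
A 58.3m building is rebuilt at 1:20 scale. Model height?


Model size = real / scale
= 58.3 / 20
= 2.9150 m

2.9150 m


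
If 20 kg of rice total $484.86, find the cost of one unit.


Unit rate = total / quantity
= 484.86 / 20
= $24.24 per unit

$24.24 per unit


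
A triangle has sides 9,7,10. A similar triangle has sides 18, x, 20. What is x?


Scale factor = 18/9 = 2
Missing side = 7 × 2
= 14.0

14.0


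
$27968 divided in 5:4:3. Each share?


Total parts = 5 + 4 + 3 = 12
Part 1: 27968 × 5/12 = 11653.33
Part 2: 27968 × 4/12 = 9322.67
Part 3: 27968 × 3/12 = 6992.00
= Part 1: $11653.33, Part 2: $9322.67, Part 3: $6992.00

Part 1: $11653.33, Part 2: $9322.67, Part 3: $6992.00


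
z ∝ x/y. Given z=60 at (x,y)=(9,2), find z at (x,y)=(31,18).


z = k·x/y
Solve for k using the known point: k = z·y/x = 60×2/9 = 120/9 ≈ 13.3333
Now evaluate at x=31, y=18:
z = k × 31 / 18 = (120 × 31) / (9 × 18) = 3720/162
≈ 22.9630

22.9630


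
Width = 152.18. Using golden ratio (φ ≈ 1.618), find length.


φ = (1 + √5) / 2 ≈ 1.618
Length = width × φ = 152.18 × 1.618 = 246.22724
≈ 246.23

246.23


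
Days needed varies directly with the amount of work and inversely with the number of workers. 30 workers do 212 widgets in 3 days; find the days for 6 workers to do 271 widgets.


Days ∝ work / workers, so d₂ = d₁ × (m₁/m₂) × (w₂/w₁)
Workers factor (inverse): 30/6 = 5.0000
Work factor (direct): 271/212 ≈ 1.2783
d₂ = 3 × 30/6 × 271/212 = (3 × 30 × 271) / (6 × 212) = 24390/1272
≈ 19.17 days

19.17 days


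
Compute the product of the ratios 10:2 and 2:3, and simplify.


Compound ratio = (10×2) : (2×3)
= 20:6
GCD = 2
= 10:3

10:3


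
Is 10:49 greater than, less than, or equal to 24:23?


10/49 = 0.2041
24/23 = 1.0435
0.2041 < 1.0435, so 10:49 is less
= less than

less than


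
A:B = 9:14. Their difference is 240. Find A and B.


Let A = 9k, B = 14k.
14k - 9k = 240
5k = 240 → k = 240/5 = 48
A = 9×48 = 432, B = 14×48 = 672
= A = 432, B = 672

A = 432, B = 672


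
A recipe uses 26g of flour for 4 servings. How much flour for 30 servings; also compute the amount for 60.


Direct proportion: y/x = constant
k = 26/4 = 6.5000
y at x=30: k × 30 = 26 × 30 / 4 = 780/4 = 195.00
y at x=60: k × 60 = 26 × 60 / 4 = 1560/4 = 390.00
= 195.00 and 390.00

195.00 and 390.00


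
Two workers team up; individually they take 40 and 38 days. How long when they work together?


Rate of A = 1/40 per day
Rate of B = 1/38 per day
Combined rate = 1/40 + 1/38 = 78/1520 ≈ 0.0513 per day
Days = 1 / combined rate = 1520/78
≈ 19.49 days

19.49 days


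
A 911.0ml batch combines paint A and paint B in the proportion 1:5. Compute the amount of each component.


Total parts = 1 + 5 = 6
paint A: 911.0 × 1/6 = 151.8ml
paint B: 911.0 × 5/6 = 759.2ml
= 151.8ml and 759.2ml

151.8ml and 759.2ml


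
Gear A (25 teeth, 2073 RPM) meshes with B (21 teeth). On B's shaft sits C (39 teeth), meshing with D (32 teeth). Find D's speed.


Stage 1: RPM_B = RPM_A × t_A/t_B = 2073 × 25/21 = 51825/21 ≈ 2467.86
B and C share a shaft → RPM_C = RPM_B
Stage 2: RPM_D = RPM_C × t_C/t_D = RPM_A × (t_A×t_C)/(t_B×t_D)
Overall ratio = (25×39)/(21×32) = 975/672
RPM_D = 2073 × 975/672 = 2021175/672
≈ 3007.70 RPM

3007.70 RPM


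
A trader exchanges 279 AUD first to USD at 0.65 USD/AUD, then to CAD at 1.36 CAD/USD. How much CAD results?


Step 1: 279 AUD × 0.65 = 181.35 USD
Step 2: 181.35 USD × 1.36 = 246.64 CAD
Implied rate AUD→CAD = 0.65 × 1.36 = 0.8840
= 246.64 CAD

246.64 CAD


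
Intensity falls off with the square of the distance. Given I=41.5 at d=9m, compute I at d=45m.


I₁d₁² = I₂d₂²
I₂ = I₁ × (d₁/d₂)²
= 41.5 × (9/45)²
= 41.5 × 81/2025
= 3361.5/2025
= 1.6600

1.6600


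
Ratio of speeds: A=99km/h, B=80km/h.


Ratio = 99:80
GCD = 1
Simplified = 99:80
Time ratio (same distance) = 80:99
Speed ratio = 99:80

99:80


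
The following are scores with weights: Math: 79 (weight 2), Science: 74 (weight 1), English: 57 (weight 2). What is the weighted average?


Numerator = 79×2 + 74×1 + 57×2
= 158 + 74 + 114
= 346
Total weight = 5
Weighted avg = 346/5
= 69.20

69.20


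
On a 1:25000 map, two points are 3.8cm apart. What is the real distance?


Real distance = map distance × scale
= 3.8cm × 25000
= 95000 cm = 950.0 m
= 0.950 km

0.950 km


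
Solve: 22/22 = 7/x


Cross multiply: 22 × x = 22 × 7
22x = 154
x = 154 / 22
= 7.00

7.00


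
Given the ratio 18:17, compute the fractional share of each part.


Total parts = 18 + 17 = 35
First part: 18/35 = 18/35
Second part: 17/35 = 17/35
= 18/35 and 17/35

18/35 and 17/35


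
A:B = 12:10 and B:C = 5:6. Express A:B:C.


Match B: multiply A:B by 5 → 60:50
Multiply B:C by 10 → 50:60
Combined: 60:50:60
GCD = 10
= 6:5:6

6:5:6


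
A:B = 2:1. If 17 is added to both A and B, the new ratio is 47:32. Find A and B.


Let A = 2k, B = 1k.
(2k + 17) / (1k + 17) = 47/32
Cross-multiply: 32(2k + 17) = 47(1k + 17)
64k + 544 = 47k + 799
64k - 47k = 799 - 544
17k = 255
k = 255/17 = 15
A = 2×15 = 30, B = 1×15 = 15
= A = 30, B = 15

A = 30, B = 15


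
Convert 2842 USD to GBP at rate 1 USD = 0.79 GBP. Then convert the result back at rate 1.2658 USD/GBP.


Amount × rate = 2842 × 0.79 = 2245.18 GBP
Round-trip: 2245.18 × 1.2658 = 2841.95 USD
= 2245.18 GBP, then 2841.95 USD

2245.18 GBP, then 2841.95 USD


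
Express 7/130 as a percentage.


Percentage = (part / whole) × 100
= (7 / 130) × 100
≈ 5.38%

5.38%


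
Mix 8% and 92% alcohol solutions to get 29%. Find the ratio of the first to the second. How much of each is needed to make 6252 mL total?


Let x parts of 8% mix with y parts of 92%.
8x + 92y = 29(x + y)
8x + 92y = 29x + 29y
x(8 - 29) = y(29 - 92)
x/y = (92 - 29)/(29 - 8) = 63/21
Simplify: 3:1
Total parts = 4; one part = 6252/4 = 1563.00 mL
8% solution: 3×1563.00 = 4689.00 mL
92% solution: 1×1563.00 = 1563.00 mL
= ratio 3:1; 4689.00 mL and 1563.00 mL

ratio 3:1; 4689.00 mL and 1563.00 mL


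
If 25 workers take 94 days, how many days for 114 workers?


Inverse proportion: x × y = constant
k = 25 × 94 = 2350
y₂ = k / 114 = 2350 / 114
= 20.61

20.61


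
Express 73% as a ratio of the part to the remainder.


73% means 73 parts out of 100; remainder = 27
Part : remainder = 73:27
GCD = 1
= 73:27

73:27


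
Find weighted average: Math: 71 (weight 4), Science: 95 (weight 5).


Numerator = 71×4 + 95×5
= 284 + 475
= 759
Total weight = 9
Weighted avg = 759/9
= 84.33

84.33


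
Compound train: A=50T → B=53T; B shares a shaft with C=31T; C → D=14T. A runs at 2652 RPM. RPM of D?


Stage 1: RPM_B = RPM_A × t_A/t_B = 2652 × 50/53 = 132600/53 ≈ 2501.89
B and C share a shaft → RPM_C = RPM_B
Stage 2: RPM_D = RPM_C × t_C/t_D = RPM_A × (t_A×t_C)/(t_B×t_D)
Overall ratio = (50×31)/(53×14) = 1550/742
RPM_D = 2652 × 1550/742 = 4110600/742
≈ 5539.89 RPM

5539.89 RPM


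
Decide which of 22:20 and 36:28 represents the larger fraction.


22/20 = 1.1000
36/28 = 1.2857
1.1000 < 1.2857, so 22:20 is less
= 36:28

36:28


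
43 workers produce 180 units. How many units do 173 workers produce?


Direct proportion: y/x = constant
k = 180/43 ≈ 4.1860
y₂ = k × 173 = 180 × 173 / 43 = 31140/43
≈ 724.19

724.19


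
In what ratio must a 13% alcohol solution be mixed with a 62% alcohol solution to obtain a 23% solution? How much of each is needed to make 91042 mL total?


Let x parts of 13% mix with y parts of 62%.
13x + 62y = 23(x + y)
13x + 62y = 23x + 23y
x(13 - 23) = y(23 - 62)
x/y = (62 - 23)/(23 - 13) = 39/10
Simplify: 39:10
Total parts = 49; one part = 91042/49 = 1858.00 mL
13% solution: 39×1858.00 = 72462.00 mL
62% solution: 10×1858.00 = 18580.00 mL
= ratio 39:10; 72462.00 mL and 18580.00 mL

ratio 39:10; 72462.00 mL and 18580.00 mL


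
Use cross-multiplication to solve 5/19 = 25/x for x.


Cross multiply: 5 × x = 19 × 25
5x = 475
x = 475 / 5
= 95.00

95.00


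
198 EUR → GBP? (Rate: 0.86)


Amount × rate = 198 × 0.86
= 170.28 GBP

170.28 GBP


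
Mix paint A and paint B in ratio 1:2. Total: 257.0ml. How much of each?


Total parts = 1 + 2 = 3
paint A: 257.0 × 1/3 = 85.7ml
paint B: 257.0 × 2/3 = 171.3ml
= 85.7ml and 171.3ml

85.7ml and 171.3ml


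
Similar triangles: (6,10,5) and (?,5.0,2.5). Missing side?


Scale factor = 5.0/10 = 0.5
Missing side = 6 × 0.5
= 3.0

3.0


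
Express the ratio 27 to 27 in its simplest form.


GCD(27, 27) = 27
27/27 : 27/27
= 1:1

1:1


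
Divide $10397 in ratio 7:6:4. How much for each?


Total parts = 7 + 6 + 4 = 17
Part 1: 10397 × 7/17 = 4281.12
Part 2: 10397 × 6/17 = 3669.53
Part 3: 10397 × 4/17 = 2446.35
= Part 1: $4281.12, Part 2: $3669.53, Part 3: $2446.35

Part 1: $4281.12, Part 2: $3669.53, Part 3: $2446.35


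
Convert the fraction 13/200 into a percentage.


Percentage = (part / whole) × 100
= (13 / 200) × 100
= 6.50%

6.50%


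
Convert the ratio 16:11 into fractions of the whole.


Total parts = 16 + 11 = 27
First part: 16/27 = 16/27
Second part: 11/27 = 11/27
= 16/27 and 11/27

16/27 and 11/27


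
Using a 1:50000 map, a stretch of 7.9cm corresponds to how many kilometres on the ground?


Real distance = map distance × scale
= 7.9cm × 50000
= 395000 cm = 3950.0 m
= 3.950 km

3.950 km


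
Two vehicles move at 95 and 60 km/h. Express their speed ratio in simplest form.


Ratio = 95:60
GCD = 5
Simplified = 19:12
Time ratio (same distance) = 12:19
Speed ratio = 19:12

19:12


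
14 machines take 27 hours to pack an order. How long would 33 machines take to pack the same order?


Inverse proportion: x × y = constant
k = 14 × 27 = 378
y₂ = k / 33 = 378 / 33
= 11.45

11.45


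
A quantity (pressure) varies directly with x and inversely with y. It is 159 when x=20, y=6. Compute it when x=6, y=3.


z = k·x/y
Solve for k using the known point: k = z·y/x = 159×6/20 = 954/20 = 47.7000
Now evaluate at x=6, y=3:
z = k × 6 / 3 = (954 × 6) / (20 × 3) = 5724/60
= 95.4000

95.4000


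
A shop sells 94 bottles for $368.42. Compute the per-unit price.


Unit rate = total / quantity
= 368.42 / 94
= $3.92 per unit

$3.92 per unit


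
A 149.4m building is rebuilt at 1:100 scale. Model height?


Model size = real / scale
= 149.4 / 100
= 1.4940 m

1.4940 m


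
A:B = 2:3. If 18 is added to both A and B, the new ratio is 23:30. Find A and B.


Let A = 2k, B = 3k.
(2k + 18) / (3k + 18) = 23/30
Cross-multiply: 30(2k + 18) = 23(3k + 18)
60k + 540 = 69k + 414
60k - 69k = 414 - 540
-9k = -126
k = -126/-9 = 14
A = 2×14 = 28, B = 3×14 = 42
= A = 28, B = 42

A = 28, B = 42


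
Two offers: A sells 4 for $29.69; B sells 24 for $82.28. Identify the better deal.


Deal A: $29.69/4 = $7.4225/unit
Deal B: $82.28/24 = $3.4283/unit
B is cheaper per unit
= Deal B

Deal B


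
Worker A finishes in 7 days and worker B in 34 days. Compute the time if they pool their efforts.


Rate of A = 1/7 per day
Rate of B = 1/34 per day
Combined rate = 1/7 + 1/34 = 41/238 ≈ 0.1723 per day
Days = 1 / combined rate = 238/41
≈ 5.80 days

5.80 days


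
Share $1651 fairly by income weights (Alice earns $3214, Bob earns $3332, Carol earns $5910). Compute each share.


Total income = 3214 + 3332 + 5910 = $12456
Alice: $1651 × 3214/12456 = $426.00
Bob: $1651 × 3332/12456 = $441.65
Carol: $1651 × 5910/12456 = $783.35
= Alice: $426.00, Bob: $441.65, Carol: $783.35

Alice: $426.00, Bob: $441.65, Carol: $783.35


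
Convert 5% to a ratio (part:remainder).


5% means 5 parts out of 100; remainder = 95
Part : remainder = 5:95
GCD = 5
= 1:19

1:19


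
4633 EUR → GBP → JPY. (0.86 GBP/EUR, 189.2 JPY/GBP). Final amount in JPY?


Step 1: 4633 EUR × 0.86 = 3984.38 GBP
Step 2: 3984.38 GBP × 189.2 = 753844.70 JPY
Implied rate EUR→JPY = 0.86 × 189.2 = 162.7120
= 753844.70 JPY

753844.70 JPY


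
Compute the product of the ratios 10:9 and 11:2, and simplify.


Compound ratio = (10×11) : (9×2)
= 110:18
GCD = 2
= 55:9

55:9


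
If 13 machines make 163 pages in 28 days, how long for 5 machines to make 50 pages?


Days ∝ work / workers, so d₂ = d₁ × (m₁/m₂) × (w₂/w₁)
Workers factor (inverse): 13/5 = 2.6000
Work factor (direct): 50/163 ≈ 0.3067
d₂ = 28 × 13/5 × 50/163 = (28 × 13 × 50) / (5 × 163) = 18200/815
≈ 22.33 days

22.33 days


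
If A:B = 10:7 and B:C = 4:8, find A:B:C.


Match B: multiply A:B by 4 → 40:28
Multiply B:C by 7 → 28:56
Combined: 40:28:56
GCD = 4
= 10:7:14

10:7:14


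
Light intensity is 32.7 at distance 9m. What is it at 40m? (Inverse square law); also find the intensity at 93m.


I₁d₁² = I₂d₂²
I at 40m = 32.7 × (9/40)² = 32.7 × 81/1600 = 2648.7/1600 ≈ 1.6554
I at 93m = 32.7 × (9/93)² = 32.7 × 81/8649 = 2648.7/8649 ≈ 0.3062
= 1.6554 and 0.3062

1.6554 and 0.3062


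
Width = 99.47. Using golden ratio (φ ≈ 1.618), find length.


φ = (1 + √5) / 2 ≈ 1.618
Length = width × φ = 99.47 × 1.618 = 160.94246
≈ 160.94

160.94


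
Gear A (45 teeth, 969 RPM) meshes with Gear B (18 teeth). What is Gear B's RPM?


Gear ratio = 45:18 = 5:2
RPM_B = RPM_A × (teeth_A / teeth_B)
= 969 × (45/18)
= 2422.5 RPM

2422.5 RPM


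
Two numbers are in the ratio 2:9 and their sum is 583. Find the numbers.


Let A = 2k, B = 9k.
2k + 9k = 583
11k = 583 → k = 583/11 = 53
A = 2×53 = 106, B = 9×53 = 477
= A = 106, B = 477

A = 106, B = 477


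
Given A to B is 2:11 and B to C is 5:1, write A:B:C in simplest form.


Match B: multiply A:B by 5 → 10:55
Multiply B:C by 11 → 55:11
Combined: 10:55:11
GCD = 1
= 10:55:11

10:55:11


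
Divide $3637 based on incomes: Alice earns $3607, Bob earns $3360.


Total income = 3607 + 3360 = $6967
Alice: $3637 × 3607/6967 = $1882.97
Bob: $3637 × 3360/6967 = $1754.03
= Alice: $1882.97, Bob: $1754.03

Alice: $1882.97, Bob: $1754.03


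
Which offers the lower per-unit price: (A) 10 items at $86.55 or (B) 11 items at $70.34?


Deal A: $86.55/10 = $8.6550/unit
Deal B: $70.34/11 = $6.3945/unit
B is cheaper per unit
= Deal B

Deal B


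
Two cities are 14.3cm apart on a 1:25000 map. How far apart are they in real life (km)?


Real distance = map distance × scale
= 14.3cm × 25000
= 357500 cm = 3575.0 m
= 3.575 km

3.575 km


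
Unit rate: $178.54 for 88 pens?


Unit rate = total / quantity
= 178.54 / 88
= $2.03 per unit

$2.03 per unit


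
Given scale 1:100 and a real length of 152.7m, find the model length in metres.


Model size = real / scale
= 152.7 / 100
= 1.5270 m

1.5270 m


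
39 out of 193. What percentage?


Percentage = (part / whole) × 100
= (39 / 193) × 100
≈ 20.21%

20.21%


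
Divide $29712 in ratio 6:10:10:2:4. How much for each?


Total parts = 6 + 10 + 10 + 2 + 4 = 32
Part 1: 29712 × 6/32 = 5571.00
Part 2: 29712 × 10/32 = 9285.00
Part 3: 29712 × 10/32 = 9285.00
Part 4: 29712 × 2/32 = 1857.00
Part 5: 29712 × 4/32 = 3714.00
= Part 1: $5571.00, Part 2: $9285.00, Part 3: $9285.00, Part 4: $1857.00, Part 5: $3714.00

Part 1: $5571.00, Part 2: $9285.00, Part 3: $9285.00, Part 4: $1857.00, Part 5: $3714.00


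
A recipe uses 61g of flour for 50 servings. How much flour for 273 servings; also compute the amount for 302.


Direct proportion: y/x = constant
k = 61/50 = 1.2200
y at x=273: k × 273 = 61 × 273 / 50 = 16653/50 = 333.06
y at x=302: k × 302 = 61 × 302 / 50 = 18422/50 = 368.44
= 333.06 and 368.44

333.06 and 368.44


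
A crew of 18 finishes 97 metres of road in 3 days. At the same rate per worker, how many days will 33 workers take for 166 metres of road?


Days ∝ work / workers, so d₂ = d₁ × (m₁/m₂) × (w₂/w₁)
Workers factor (inverse): 18/33 ≈ 0.5455
Work factor (direct): 166/97 ≈ 1.7113
d₂ = 3 × 18/33 × 166/97 = (3 × 18 × 166) / (33 × 97) = 8964/3201
≈ 2.80 days

2.80 days


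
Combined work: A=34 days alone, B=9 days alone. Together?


Rate of A = 1/34 per day
Rate of B = 1/9 per day
Combined rate = 1/34 + 1/9 = 43/306 ≈ 0.1405 per day
Days = 1 / combined rate = 306/43
≈ 7.12 days

7.12 days


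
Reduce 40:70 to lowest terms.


GCD(40, 70) = 10
40/10 : 70/10
= 4:7

4:7


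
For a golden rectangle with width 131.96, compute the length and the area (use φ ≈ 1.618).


φ = (1 + √5) / 2 ≈ 1.618
Length = width × φ = 131.96 × 1.618 = 213.51128
≈ 213.51
Area = width × length = 131.96 × 213.51128 = 28174.9485088 ≈ 28174.95
= Length: 213.51, Area: 28174.95

Length: 213.51, Area: 28174.95


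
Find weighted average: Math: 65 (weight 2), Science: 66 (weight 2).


Numerator = 65×2 + 66×2
= 130 + 132
= 262
Total weight = 4
Weighted avg = 262/4
= 65.50

65.50


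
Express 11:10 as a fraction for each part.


Total parts = 11 + 10 = 21
First part: 11/21 = 11/21
Second part: 10/21 = 10/21
= 11/21 and 10/21

11/21 and 10/21


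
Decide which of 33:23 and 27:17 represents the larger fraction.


33/23 = 1.4348
27/17 = 1.5882
1.4348 < 1.5882, so 33:23 is less
= 27:17

27:17


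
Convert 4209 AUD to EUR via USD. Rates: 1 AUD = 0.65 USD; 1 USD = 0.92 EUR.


Step 1: 4209 AUD × 0.65 = 2735.85 USD
Step 2: 2735.85 USD × 0.92 = 2516.98 EUR
Implied rate AUD→EUR = 0.65 × 0.92 = 0.5980
= 2516.98 EUR

2516.98 EUR


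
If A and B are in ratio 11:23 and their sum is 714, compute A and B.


Let A = 11k, B = 23k.
11k + 23k = 714
34k = 714 → k = 714/34 = 21
A = 11×21 = 231, B = 23×21 = 483
= A = 231, B = 483

A = 231, B = 483


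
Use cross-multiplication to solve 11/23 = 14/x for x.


Cross multiply: 11 × x = 23 × 14
11x = 322
x = 322 / 11
= 29.27

29.27


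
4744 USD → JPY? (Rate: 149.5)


Amount × rate = 4744 × 149.5
= 709228.00 JPY

709228.00 JPY


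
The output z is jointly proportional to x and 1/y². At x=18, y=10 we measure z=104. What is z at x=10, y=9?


z = k·x/y²
Solve for k using the known point: k = z·y²/x = 104×100/18 = 10400/18 ≈ 577.7778
Now evaluate at x=10, y=9:
z = k × 10 / 81 = (10400 × 10) / (18 × 81) = 104000/1458
≈ 71.3306

71.3306


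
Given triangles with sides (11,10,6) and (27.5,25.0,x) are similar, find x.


Scale factor = 27.5/11 = 2.5
Missing side = 6 × 2.5
= 15.0

15.0


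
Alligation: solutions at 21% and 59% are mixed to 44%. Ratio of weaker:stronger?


Let x parts of 21% mix with y parts of 59%.
21x + 59y = 44(x + y)
21x + 59y = 44x + 44y
x(21 - 44) = y(44 - 59)
x/y = (59 - 44)/(44 - 21) = 15/23
Simplify: 15:23
= 15:23

15:23


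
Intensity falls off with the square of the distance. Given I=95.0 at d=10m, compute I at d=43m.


I₁d₁² = I₂d₂²
I₂ = I₁ × (d₁/d₂)²
= 95.0 × (10/43)²
= 95.0 × 100/1849
= 9500/1849
≈ 5.1379

5.1379


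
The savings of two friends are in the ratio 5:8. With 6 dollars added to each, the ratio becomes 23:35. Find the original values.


Let A = 5k, B = 8k.
(5k + 6) / (8k + 6) = 23/35
Cross-multiply: 35(5k + 6) = 23(8k + 6)
175k + 210 = 184k + 138
175k - 184k = 138 - 210
-9k = -72
k = -72/-9 = 8
A = 5×8 = 40, B = 8×8 = 64
= A = 40, B = 64

A = 40, B = 64


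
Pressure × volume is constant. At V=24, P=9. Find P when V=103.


Inverse proportion: x × y = constant
k = 24 × 9 = 216
y₂ = k / 103 = 216 / 103
= 2.10

2.10


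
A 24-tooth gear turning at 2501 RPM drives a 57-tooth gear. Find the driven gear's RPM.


Gear ratio = 24:57 = 8:19
RPM_B = RPM_A × (teeth_A / teeth_B)
= 2501 × (24/57)
= 1053.1 RPM

1053.1 RPM


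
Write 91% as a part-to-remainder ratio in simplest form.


91% means 91 parts out of 100; remainder = 9
Part : remainder = 91:9
GCD = 1
= 91:9

91:9


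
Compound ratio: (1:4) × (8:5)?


Compound ratio = (1×8) : (4×5)
= 8:20
GCD = 4
= 2:5

2:5


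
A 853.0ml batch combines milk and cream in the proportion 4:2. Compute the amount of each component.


Total parts = 4 + 2 = 6
milk: 853.0 × 4/6 = 568.7ml
cream: 853.0 × 2/6 = 284.3ml
= 568.7ml and 284.3ml

568.7ml and 284.3ml


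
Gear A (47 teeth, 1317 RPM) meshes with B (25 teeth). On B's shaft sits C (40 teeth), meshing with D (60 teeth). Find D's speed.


Stage 1: RPM_B = RPM_A × t_A/t_B = 1317 × 47/25 = 61899/25 = 2475.96
B and C share a shaft → RPM_C = RPM_B
Stage 2: RPM_D = RPM_C × t_C/t_D = RPM_A × (t_A×t_C)/(t_B×t_D)
Overall ratio = (47×40)/(25×60) = 1880/1500
RPM_D = 1317 × 1880/1500 = 2475960/1500
= 1650.64 RPM

1650.64 RPM


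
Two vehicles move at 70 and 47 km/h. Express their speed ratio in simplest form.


Ratio = 70:47
GCD = 1
Simplified = 70:47
Time ratio (same distance) = 47:70
Speed ratio = 70:47

70:47


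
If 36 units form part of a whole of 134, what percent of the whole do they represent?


Percentage = (part / whole) × 100
= (36 / 134) × 100
≈ 26.87%

26.87%


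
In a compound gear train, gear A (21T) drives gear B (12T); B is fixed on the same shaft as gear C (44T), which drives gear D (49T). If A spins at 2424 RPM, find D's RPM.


Stage 1: RPM_B = RPM_A × t_A/t_B = 2424 × 21/12 = 50904/12 = 4242.00
B and C share a shaft → RPM_C = RPM_B
Stage 2: RPM_D = RPM_C × t_C/t_D = RPM_A × (t_A×t_C)/(t_B×t_D)
Overall ratio = (21×44)/(12×49) = 924/588
RPM_D = 2424 × 924/588 = 2239776/588
≈ 3809.14 RPM

3809.14 RPM


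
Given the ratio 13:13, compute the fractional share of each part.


Total parts = 13 + 13 = 26
First part: 13/26 = 1/2
Second part: 13/26 = 1/2
= 1/2 and 1/2

1/2 and 1/2


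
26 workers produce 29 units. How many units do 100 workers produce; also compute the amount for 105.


Direct proportion: y/x = constant
k = 29/26 ≈ 1.1154
y at x=100: k × 100 = 29 × 100 / 26 = 2900/26 ≈ 111.54
y at x=105: k × 105 = 29 × 105 / 26 = 3045/26 ≈ 117.12
= 111.54 and 117.12

111.54 and 117.12


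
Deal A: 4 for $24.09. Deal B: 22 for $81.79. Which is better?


Deal A: $24.09/4 = $6.0225/unit
Deal B: $81.79/22 = $3.7177/unit
B is cheaper per unit
= Deal B

Deal B


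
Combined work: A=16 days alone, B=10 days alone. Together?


Rate of A = 1/16 per day
Rate of B = 1/10 per day
Combined rate = 1/16 + 1/10 = 26/160 = 0.1625 per day
Days = 1 / combined rate = 160/26
≈ 6.15 days

6.15 days


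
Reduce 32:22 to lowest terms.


GCD(32, 22) = 2
32/2 : 22/2
= 16:11

16:11


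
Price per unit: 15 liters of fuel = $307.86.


Unit rate = total / quantity
= 307.86 / 15
= $20.52 per unit

$20.52 per unit


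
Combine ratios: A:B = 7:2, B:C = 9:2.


Match B: multiply A:B by 9 → 63:18
Multiply B:C by 2 → 18:4
Combined: 63:18:4
GCD = 1
= 63:18:4

63:18:4


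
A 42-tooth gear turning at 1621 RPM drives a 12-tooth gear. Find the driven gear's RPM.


Gear ratio = 42:12 = 7:2
RPM_B = RPM_A × (teeth_A / teeth_B)
= 1621 × (42/12)
= 5673.5 RPM

5673.5 RPM


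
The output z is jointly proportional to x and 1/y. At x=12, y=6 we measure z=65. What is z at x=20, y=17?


z = k·x/y
Solve for k using the known point: k = z·y/x = 65×6/12 = 390/12 = 32.5000
Now evaluate at x=20, y=17:
z = k × 20 / 17 = (390 × 20) / (12 × 17) = 7800/204
≈ 38.2353

38.2353


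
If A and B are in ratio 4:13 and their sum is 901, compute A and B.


Let A = 4k, B = 13k.
4k + 13k = 901
17k = 901 → k = 901/17 = 53
A = 4×53 = 212, B = 13×53 = 689
= A = 212, B = 689

A = 212, B = 689


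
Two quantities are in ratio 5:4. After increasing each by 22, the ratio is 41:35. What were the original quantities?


Let A = 5k, B = 4k.
(5k + 22) / (4k + 22) = 41/35
Cross-multiply: 35(5k + 22) = 41(4k + 22)
175k + 770 = 164k + 902
175k - 164k = 902 - 770
11k = 132
k = 132/11 = 12
A = 5×12 = 60, B = 4×12 = 48
= A = 60, B = 48

A = 60, B = 48


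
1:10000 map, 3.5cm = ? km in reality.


Real distance = map distance × scale
= 3.5cm × 10000
= 35000 cm = 350.0 m
= 0.350 km

0.350 km


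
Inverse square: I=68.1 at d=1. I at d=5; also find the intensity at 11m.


I₁d₁² = I₂d₂²
I at 5m = 68.1 × (1/5)² = 68.1 × 1/25 = 68.1/25 = 2.7240
I at 11m = 68.1 × (1/11)² = 68.1 × 1/121 = 68.1/121 ≈ 0.5628
= 2.7240 and 0.5628

2.7240 and 0.5628


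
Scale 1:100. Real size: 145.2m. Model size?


Model size = real / scale
= 145.2 / 100
= 1.4520 m

1.4520 m


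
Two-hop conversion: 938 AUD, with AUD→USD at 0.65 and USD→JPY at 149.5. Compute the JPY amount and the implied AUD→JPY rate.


Step 1: 938 AUD × 0.65 = 609.70 USD
Step 2: 609.70 USD × 149.5 = 91150.15 JPY
Implied rate AUD→JPY = 0.65 × 149.5 = 97.1750
= 91150.15 JPY; implied rate 97.1750 JPY/AUD

91150.15 JPY; implied rate 97.1750 JPY/AUD


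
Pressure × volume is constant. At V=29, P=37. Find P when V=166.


Inverse proportion: x × y = constant
k = 29 × 37 = 1073
y₂ = k / 166 = 1073 / 166
= 6.46

6.46


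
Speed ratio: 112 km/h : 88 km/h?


Ratio = 112:88
GCD = 8
Simplified = 14:11
Time ratio (same distance) = 11:14
Speed ratio = 14:11

14:11


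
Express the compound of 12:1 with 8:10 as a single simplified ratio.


Compound ratio = (12×8) : (1×10)
= 96:10
GCD = 2
= 48:5

48:5


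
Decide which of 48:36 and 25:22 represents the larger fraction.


48/36 = 1.3333
25/22 = 1.1364
1.3333 > 1.1364, so 48:36 is greater
= 48:36

48:36


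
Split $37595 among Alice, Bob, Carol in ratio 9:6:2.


Total parts = 9 + 6 + 2 = 17
Alice: 37595 × 9/17 = 19903.24
Bob: 37595 × 6/17 = 13268.82
Carol: 37595 × 2/17 = 4422.94
= Alice: $19903.24, Bob: $13268.82, Carol: $4422.94

Alice: $19903.24, Bob: $13268.82, Carol: $4422.94


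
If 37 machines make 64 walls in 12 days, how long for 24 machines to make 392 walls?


Days ∝ work / workers, so d₂ = d₁ × (m₁/m₂) × (w₂/w₁)
Workers factor (inverse): 37/24 ≈ 1.5417
Work factor (direct): 392/64 = 6.1250
d₂ = 12 × 37/24 × 392/64 = (12 × 37 × 392) / (24 × 64) = 174048/1536
≈ 113.31 days

113.31 days


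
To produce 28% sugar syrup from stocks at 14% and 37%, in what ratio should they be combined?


Let x parts of 14% mix with y parts of 37%.
14x + 37y = 28(x + y)
14x + 37y = 28x + 28y
x(14 - 28) = y(28 - 37)
x/y = (37 - 28)/(28 - 14) = 9/14
Simplify: 9:14
= 9:14

9:14


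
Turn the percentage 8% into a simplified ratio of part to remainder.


8% means 8 parts out of 100; remainder = 92
Part : remainder = 8:92
GCD = 4
= 2:23

2:23


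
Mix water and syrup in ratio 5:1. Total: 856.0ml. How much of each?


Total parts = 5 + 1 = 6
water: 856.0 × 5/6 = 713.3ml
syrup: 856.0 × 1/6 = 142.7ml
= 713.3ml and 142.7ml

713.3ml and 142.7ml


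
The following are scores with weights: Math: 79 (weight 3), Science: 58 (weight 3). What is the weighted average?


Numerator = 79×3 + 58×3
= 237 + 174
= 411
Total weight = 6
Weighted avg = 411/6
= 68.50

68.50


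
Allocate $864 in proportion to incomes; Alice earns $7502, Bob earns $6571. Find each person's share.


Total income = 7502 + 6571 = $14073
Alice: $864 × 7502/14073 = $460.58
Bob: $864 × 6571/14073 = $403.42
= Alice: $460.58, Bob: $403.42

Alice: $460.58, Bob: $403.42


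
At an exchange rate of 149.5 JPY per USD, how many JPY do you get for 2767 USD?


Amount × rate = 2767 × 149.5
= 413666.50 JPY

413666.50 JPY


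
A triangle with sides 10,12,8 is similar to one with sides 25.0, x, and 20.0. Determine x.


Scale factor = 25.0/10 = 2.5
Missing side = 12 × 2.5
= 30.0

30.0


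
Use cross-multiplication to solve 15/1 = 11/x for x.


Cross multiply: 15 × x = 1 × 11
15x = 11
x = 11 / 15
= 0.73

0.73


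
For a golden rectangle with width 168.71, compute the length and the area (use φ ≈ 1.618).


φ = (1 + √5) / 2 ≈ 1.618
Length = width × φ = 168.71 × 1.618 = 272.97278
≈ 272.97
Area = width × length = 168.71 × 272.97278 = 46053.2377138 ≈ 46053.24
= Length: 272.97, Area: 46053.24

Length: 272.97, Area: 46053.24


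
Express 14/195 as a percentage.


Percentage = (part / whole) × 100
= (14 / 195) × 100
≈ 7.18%

7.18%


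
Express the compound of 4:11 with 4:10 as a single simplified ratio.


Compound ratio = (4×4) : (11×10)
= 16:110
GCD = 2
= 8:55

8:55


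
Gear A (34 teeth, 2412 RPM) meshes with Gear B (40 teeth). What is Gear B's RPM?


Gear ratio = 34:40 = 17:20
RPM_B = RPM_A × (teeth_A / teeth_B)
= 2412 × (34/40)
= 2050.2 RPM

2050.2 RPM


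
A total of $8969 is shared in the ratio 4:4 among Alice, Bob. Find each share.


Total parts = 4 + 4 = 8
Alice: 8969 × 4/8 = 4484.50
Bob: 8969 × 4/8 = 4484.50
= Alice: $4484.50, Bob: $4484.50

Alice: $4484.50, Bob: $4484.50


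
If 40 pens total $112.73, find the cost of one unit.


Unit rate = total / quantity
= 112.73 / 40
= $2.82 per unit

$2.82 per unit


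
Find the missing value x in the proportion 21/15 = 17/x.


Cross multiply: 21 × x = 15 × 17
21x = 255
x = 255 / 21
= 12.14

12.14


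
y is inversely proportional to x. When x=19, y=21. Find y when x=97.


Inverse proportion: x × y = constant
k = 19 × 21 = 399
y₂ = k / 97 = 399 / 97
= 4.11

4.11


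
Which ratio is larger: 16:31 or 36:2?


16/31 = 0.5161
36/2 = 18.0000
0.5161 < 18.0000, so 16:31 is less
= 36:2

36:2


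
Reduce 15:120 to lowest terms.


GCD(15, 120) = 15
15/15 : 120/15
= 1:8

1:8


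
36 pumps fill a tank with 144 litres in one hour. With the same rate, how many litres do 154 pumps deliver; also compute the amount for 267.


Direct proportion: y/x = constant
k = 144/36 = 4.0000
y at x=154: k × 154 = 144 × 154 / 36 = 22176/36 = 616.00
y at x=267: k × 267 = 144 × 267 / 36 = 38448/36 = 1068.00
= 616.00 and 1068.00

616.00 and 1068.00


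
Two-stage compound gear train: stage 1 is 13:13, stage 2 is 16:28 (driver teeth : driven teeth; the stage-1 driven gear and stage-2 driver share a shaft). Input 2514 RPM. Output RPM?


Stage 1: RPM_B = RPM_A × t_A/t_B = 2514 × 13/13 = 32682/13 = 2514.00
B and C share a shaft → RPM_C = RPM_B
Stage 2: RPM_D = RPM_C × t_C/t_D = RPM_A × (t_A×t_C)/(t_B×t_D)
Overall ratio = (13×16)/(13×28) = 208/364
RPM_D = 2514 × 208/364 = 522912/364
≈ 1436.57 RPM

1436.57 RPM


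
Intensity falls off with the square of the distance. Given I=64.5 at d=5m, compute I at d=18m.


I₁d₁² = I₂d₂²
I₂ = I₁ × (d₁/d₂)²
= 64.5 × (5/18)²
= 64.5 × 25/324
= 1612.5/324
≈ 4.9769

4.9769


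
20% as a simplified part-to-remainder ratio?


20% means 20 parts out of 100; remainder = 80
Part : remainder = 20:80
GCD = 20
= 1:4

1:4


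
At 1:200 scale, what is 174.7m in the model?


Model size = real / scale
= 174.7 / 200
= 0.8735 m

0.8735 m


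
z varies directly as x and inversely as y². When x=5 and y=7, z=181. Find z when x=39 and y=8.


z = k·x/y²
Solve for k using the known point: k = z·y²/x = 181×49/5 = 8869/5 = 1773.8000
Now evaluate at x=39, y=8:
z = k × 39 / 64 = (8869 × 39) / (5 × 64) = 345891/320
≈ 1080.9094

1080.9094


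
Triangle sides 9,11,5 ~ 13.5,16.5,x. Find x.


Scale factor = 13.5/9 = 1.5
Missing side = 5 × 1.5
= 7.5

7.5


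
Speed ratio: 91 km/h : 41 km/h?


Ratio = 91:41
GCD = 1
Simplified = 91:41
Time ratio (same distance) = 41:91
Speed ratio = 91:41

91:41


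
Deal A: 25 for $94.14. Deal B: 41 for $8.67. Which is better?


Deal A: $94.14/25 = $3.7656/unit
Deal B: $8.67/41 = $0.2115/unit
B is cheaper per unit
= Deal B

Deal B


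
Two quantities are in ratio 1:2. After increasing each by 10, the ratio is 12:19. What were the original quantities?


Let A = 1k, B = 2k.
(1k + 10) / (2k + 10) = 12/19
Cross-multiply: 19(1k + 10) = 12(2k + 10)
19k + 190 = 24k + 120
19k - 24k = 120 - 190
-5k = -70
k = -70/-5 = 14
A = 1×14 = 14, B = 2×14 = 28
= A = 14, B = 28

A = 14, B = 28


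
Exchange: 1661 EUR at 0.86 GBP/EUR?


Amount × rate = 1661 × 0.86
= 1428.46 GBP

1428.46 GBP


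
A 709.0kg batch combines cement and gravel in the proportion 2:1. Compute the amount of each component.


Total parts = 2 + 1 = 3
cement: 709.0 × 2/3 = 472.7kg
gravel: 709.0 × 1/3 = 236.3kg
= 472.7kg and 236.3kg

472.7kg and 236.3kg


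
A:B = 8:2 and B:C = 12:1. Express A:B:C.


Match B: multiply A:B by 12 → 96:24
Multiply B:C by 2 → 24:2
Combined: 96:24:2
GCD = 2
= 48:12:1

48:12:1


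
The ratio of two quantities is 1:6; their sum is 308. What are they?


Let A = 1k, B = 6k.
1k + 6k = 308
7k = 308 → k = 308/7 = 44
A = 1×44 = 44, B = 6×44 = 264
= A = 44, B = 264

A = 44, B = 264


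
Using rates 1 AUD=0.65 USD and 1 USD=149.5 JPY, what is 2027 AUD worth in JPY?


Step 1: 2027 AUD × 0.65 = 1317.55 USD
Step 2: 1317.55 USD × 149.5 = 196973.73 JPY
Implied rate AUD→JPY = 0.65 × 149.5 = 97.1750
= 196973.73 JPY

196973.73 JPY


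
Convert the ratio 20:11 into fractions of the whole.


Total parts = 20 + 11 = 31
First part: 20/31 = 20/31
Second part: 11/31 = 11/31
= 20/31 and 11/31

20/31 and 11/31


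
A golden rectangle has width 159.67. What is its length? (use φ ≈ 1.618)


φ = (1 + √5) / 2 ≈ 1.618
Length = width × φ = 159.67 × 1.618 = 258.34606
≈ 258.35

258.35


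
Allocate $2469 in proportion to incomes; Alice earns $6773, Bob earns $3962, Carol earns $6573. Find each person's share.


Total income = 6773 + 3962 + 6573 = $17308
Alice: $2469 × 6773/17308 = $966.17
Bob: $2469 × 3962/17308 = $565.18
Carol: $2469 × 6573/17308 = $937.64
= Alice: $966.17, Bob: $565.18, Carol: $937.64

Alice: $966.17, Bob: $565.18, Carol: $937.64


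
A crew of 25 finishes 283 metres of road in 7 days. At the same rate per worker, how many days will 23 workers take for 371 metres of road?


Days ∝ work / workers, so d₂ = d₁ × (m₁/m₂) × (w₂/w₁)
Workers factor (inverse): 25/23 ≈ 1.0870
Work factor (direct): 371/283 ≈ 1.3110
d₂ = 7 × 25/23 × 371/283 = (7 × 25 × 371) / (23 × 283) = 64925/6509
≈ 9.97 days

9.97 days


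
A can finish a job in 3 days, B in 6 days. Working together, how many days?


Rate of A = 1/3 per day
Rate of B = 1/6 per day
Combined rate = 1/3 + 1/6 = 9/18 = 0.5000 per day
Days = 1 / combined rate = 18/9
= 2.00 days

2.00 days


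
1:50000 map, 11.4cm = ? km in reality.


Real distance = map distance × scale
= 11.4cm × 50000
= 570000 cm = 5700.0 m
= 5.700 km

5.700 km


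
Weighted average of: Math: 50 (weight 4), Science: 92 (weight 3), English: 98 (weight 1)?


Numerator = 50×4 + 92×3 + 98×1
= 200 + 276 + 98
= 574
Total weight = 8
Weighted avg = 574/8
= 71.75

71.75


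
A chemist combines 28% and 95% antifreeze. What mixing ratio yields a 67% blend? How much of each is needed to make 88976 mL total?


Let x parts of 28% mix with y parts of 95%.
28x + 95y = 67(x + y)
28x + 95y = 67x + 67y
x(28 - 67) = y(67 - 95)
x/y = (95 - 67)/(67 - 28) = 28/39
Simplify: 28:39
Total parts = 67; one part = 88976/67 = 1328.00 mL
28% solution: 28×1328.00 = 37184.00 mL
95% solution: 39×1328.00 = 51792.00 mL
= ratio 28:39; 37184.00 mL and 51792.00 mL

ratio 28:39; 37184.00 mL and 51792.00 mL


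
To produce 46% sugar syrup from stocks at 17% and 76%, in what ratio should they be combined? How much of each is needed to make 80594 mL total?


Let x parts of 17% mix with y parts of 76%.
17x + 76y = 46(x + y)
17x + 76y = 46x + 46y
x(17 - 46) = y(46 - 76)
x/y = (76 - 46)/(46 - 17) = 30/29
Simplify: 30:29
Total parts = 59; one part = 80594/59 = 1366.00 mL
17% solution: 30×1366.00 = 40980.00 mL
76% solution: 29×1366.00 = 39614.00 mL
= ratio 30:29; 40980.00 mL and 39614.00 mL

ratio 30:29; 40980.00 mL and 39614.00 mL


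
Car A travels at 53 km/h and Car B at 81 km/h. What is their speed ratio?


Ratio = 53:81
GCD = 1
Simplified = 53:81
Time ratio (same distance) = 81:53
Speed ratio = 53:81

53:81


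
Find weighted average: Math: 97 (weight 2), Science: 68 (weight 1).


Numerator = 97×2 + 68×1
= 194 + 68
= 262
Total weight = 3
Weighted avg = 262/3
= 87.33

87.33


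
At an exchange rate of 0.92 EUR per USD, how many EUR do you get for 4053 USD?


Amount × rate = 4053 × 0.92
= 3728.76 EUR

3728.76 EUR


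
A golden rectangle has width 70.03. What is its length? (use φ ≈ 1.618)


φ = (1 + √5) / 2 ≈ 1.618
Length = width × φ = 70.03 × 1.618 = 113.30854
≈ 113.31

113.31


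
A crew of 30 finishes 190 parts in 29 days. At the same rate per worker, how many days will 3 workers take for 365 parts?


Days ∝ work / workers, so d₂ = d₁ × (m₁/m₂) × (w₂/w₁)
Workers factor (inverse): 30/3 = 10.0000
Work factor (direct): 365/190 ≈ 1.9211
d₂ = 29 × 30/3 × 365/190 = (29 × 30 × 365) / (3 × 190) = 317550/570
≈ 557.11 days

557.11 days


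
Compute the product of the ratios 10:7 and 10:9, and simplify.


Compound ratio = (10×10) : (7×9)
= 100:63
GCD = 1
= 100:63

100:63


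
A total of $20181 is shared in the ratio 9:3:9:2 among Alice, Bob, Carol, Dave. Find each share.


Total parts = 9 + 3 + 9 + 2 = 23
Alice: 20181 × 9/23 = 7896.91
Bob: 20181 × 3/23 = 2632.30
Carol: 20181 × 9/23 = 7896.91
Dave: 20181 × 2/23 = 1754.87
= Alice: $7896.91, Bob: $2632.30, Carol: $7896.91, Dave: $1754.87

Alice: $7896.91, Bob: $2632.30, Carol: $7896.91, Dave: $1754.87


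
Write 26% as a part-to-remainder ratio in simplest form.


26% means 26 parts out of 100; remainder = 74
Part : remainder = 26:74
GCD = 2
= 13:37

13:37


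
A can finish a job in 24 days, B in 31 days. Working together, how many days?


Rate of A = 1/24 per day
Rate of B = 1/31 per day
Combined rate = 1/24 + 1/31 = 55/744 ≈ 0.0739 per day
Days = 1 / combined rate = 744/55
≈ 13.53 days

13.53 days
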